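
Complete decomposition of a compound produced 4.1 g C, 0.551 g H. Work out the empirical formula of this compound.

C: 4.1 g ÷ 12.01 g/mol = 0.3414 mol
H: 0.551 g ÷ 1.008 g/mol = 0.5466 mol
Smallest is C at 0.3414 mol; normalising gives C 1.000, H 1.601
×5: C 5.00, H 8.01 → C5H8

C5H8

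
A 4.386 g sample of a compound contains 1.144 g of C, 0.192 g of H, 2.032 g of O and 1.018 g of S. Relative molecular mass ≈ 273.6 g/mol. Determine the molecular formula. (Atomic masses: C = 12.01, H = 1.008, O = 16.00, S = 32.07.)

C6H12O8S2

n(C) = 1.144/12.01 = 0.09525, n(H) = 0.192/1.008 = 0.1905, n(O) = 2.032/16.00 = 0.127, n(S) = 1.018/32.07 = 0.03174
Divide by the smallest (0.03174 mol S): C 3.001, H 6.001, O 4.001, S 1.000
≈ 3:6:4:1 → C3H6O4S
Empirical-formula mass = 138.15 g/mol
n = 273.6 / 138.15 = 1.98 ≈ 2
Molecular formula = (C3H6O4S)×2 = C6H12O8S2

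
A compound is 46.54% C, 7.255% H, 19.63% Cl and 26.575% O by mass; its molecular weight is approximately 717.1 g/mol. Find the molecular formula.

C28H52Cl4O12

Assume 100 g: 46.54 g C, 7.255 g H, 19.63 g Cl, 26.575 g O.
n(C) = 46.54/12.01 = 3.875, n(H) = 7.255/1.008 = 7.197, n(Cl) = 19.63/35.45 = 0.5537, n(O) = 26.575/16.00 = 1.661
Divide by the smallest (0.5537 mol Cl): C 6.998, H 12.998, Cl 1.000, O 3.000
≈ 7:13:1:3 → C7H13ClO3
Empirical-formula mass = 180.62 g/mol
n = 717.1 / 180.62 = 3.97 ≈ 4
Molecular formula = (C7H13ClO3)×4 = C28H52Cl4O12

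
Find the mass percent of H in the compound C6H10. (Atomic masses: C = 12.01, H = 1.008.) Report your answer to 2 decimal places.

12.27%

Molar mass = 6(12.01) + 10(1.008) = 82.140 g/mol
Mass of H per mole = 10 × 1.008 = 10.080 g
% H = 10.080 / 82.140 × 100 = 12.27%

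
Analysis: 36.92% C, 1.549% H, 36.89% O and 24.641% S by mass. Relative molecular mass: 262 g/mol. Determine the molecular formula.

Assume 100 g: 36.92 g C, 1.549 g H, 36.89 g O, 24.641 g S.
C: 36.92 g ÷ 12.01 g/mol = 3.074 mol
H: 1.549 g ÷ 1.008 g/mol = 1.537 mol
O: 36.89 g ÷ 16.00 g/mol = 2.306 mol
S: 24.641 g ÷ 32.07 g/mol = 0.7684 mol
Divide by the smallest (0.7684 mol S): C 4.001, H 2.000, O 3.001, S 1.000
→ C4H2O3S
Empirical-formula mass = 130.13 g/mol
n = 262 / 130.13 = 2.01 ≈ 2
Molecular formula = (C4H2O3S)×2 = C8H4O6S2

C8H4O6S2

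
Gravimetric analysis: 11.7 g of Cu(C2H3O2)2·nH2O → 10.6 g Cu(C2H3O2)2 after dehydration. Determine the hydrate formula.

Mass of water lost = 11.7 − 10.6 = 1.1 g → 1.1 / 18.02 = 0.06104 mol H2O
Molar mass of Cu(C2H3O2)2 = 181.64 g/mol → mol Cu(C2H3O2)2 = 10.6 / 181.64 = 0.05836
n = 0.06104 / 0.05836 = 1.05 ≈ 1 → Cu(C2H3O2)2·H2O

Cu(C2H3O2)2·H2O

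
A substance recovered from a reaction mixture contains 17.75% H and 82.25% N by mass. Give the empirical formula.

H3N

Assume 100 g: 17.75 g H, 82.25 g N.
n(H) = 17.75/1.008 = 17.61, n(N) = 82.25/14.01 = 5.871
Ratios (÷ 5.871): H 2.999, N 1.000
→ H3N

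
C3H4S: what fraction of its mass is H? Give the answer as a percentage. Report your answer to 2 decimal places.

Molar mass = 3(12.01) + 4(1.008) + 1(32.07) = 72.132 g/mol
Mass of H per mole = 4 × 1.008 = 4.032 g
% H = 4.032 / 72.132 × 100 = 5.59%

5.59%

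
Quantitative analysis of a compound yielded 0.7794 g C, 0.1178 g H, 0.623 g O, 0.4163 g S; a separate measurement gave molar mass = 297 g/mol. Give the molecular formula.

n(C) = 0.7794/12.01 = 0.0649, n(H) = 0.1178/1.008 = 0.1169, n(O) = 0.623/16.00 = 0.03894, n(S) = 0.4163/32.07 = 0.01298
Ratios (÷ 0.01298): C 4.999, H 9.003, O 3.000, S 1.000
→ C5H9O3S
Empirical-formula mass = 149.19 g/mol
n = 297 / 149.19 = 1.99 ≈ 2
Molecular formula = (C5H9O3S)×2 = C10H18O6S2

C10H18O6S2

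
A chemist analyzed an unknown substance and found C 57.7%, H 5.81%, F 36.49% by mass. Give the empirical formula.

Assume 100 g: 57.7 g C, 5.81 g H, 36.49 g F.
Moles — C: 57.7 / 12.01 = 4.804 mol; H: 5.81 / 1.008 = 5.764 mol; F: 36.49 / 19.00 = 1.921 mol
Divide by the smallest (1.921 mol F): C 2.502, H 3.001, F 1.000
Multiply by 2: C 5.00, H 6.00, F 2.00 → C5H6F2

C5H6F2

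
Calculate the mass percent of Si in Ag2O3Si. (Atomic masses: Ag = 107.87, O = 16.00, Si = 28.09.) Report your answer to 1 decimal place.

Molar mass = 2(107.87) + 3(16.00) + 1(28.09) = 291.830 g/mol
Mass of Si per mole = 1 × 28.09 = 28.090 g
% Si = 28.090 / 291.830 × 100 = 9.6%

9.6%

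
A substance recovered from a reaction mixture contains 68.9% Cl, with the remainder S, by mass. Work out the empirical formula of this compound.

Assume 100 g: 68.9 g Cl, 31.1 g S.
n(Cl) = 68.9/35.45 = 1.944, n(S) = 31.1/32.07 = 0.9698
Ratios (÷ 0.9698): Cl 2.004, S 1.000
≈ 2:1 → Cl2S

Cl2S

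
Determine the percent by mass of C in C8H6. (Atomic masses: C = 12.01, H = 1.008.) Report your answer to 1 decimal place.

94.1%

Molar mass = 8(12.01) + 6(1.008) = 102.128 g/mol
Mass of C per mole = 8 × 12.01 = 96.080 g
% C = 96.080 / 102.128 × 100 = 94.1%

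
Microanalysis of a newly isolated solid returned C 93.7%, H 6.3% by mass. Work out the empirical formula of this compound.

C5H4

Assume 100 g: 93.7 g C, 6.3 g H.
Moles — C: 93.7 / 12.01 = 7.802 mol; H: 6.3 / 1.008 = 6.25 mol
Smallest is H at 6.25 mol; normalising gives C 1.248, H 1.000
×4: C 4.99, H 4.00 → C5H4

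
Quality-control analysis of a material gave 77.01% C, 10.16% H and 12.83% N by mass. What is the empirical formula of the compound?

C7H11N

Assume 100 g: 77.01 g C, 10.16 g H, 12.83 g N.
C: 77.01 g ÷ 12.01 g/mol = 6.412 mol
H: 10.16 g ÷ 1.008 g/mol = 10.08 mol
N: 12.83 g ÷ 14.01 g/mol = 0.9158 mol
Ratios (÷ 0.9158): C 7.002, H 11.006, N 1.000
→ C7H11N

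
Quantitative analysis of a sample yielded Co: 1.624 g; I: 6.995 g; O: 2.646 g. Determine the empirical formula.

CoI2O6

n(Co) = 1.624/58.93 = 0.02756, n(I) = 6.995/126.90 = 0.05512, n(O) = 2.646/16.00 = 0.1654
Smallest is Co at 0.02756 mol; normalising gives Co 1.000, I 2.000, O 6.001
Ratio ≈ 1:2:6, so the empirical formula is CoI2O6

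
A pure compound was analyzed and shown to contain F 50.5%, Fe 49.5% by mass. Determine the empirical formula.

Assume 100 g: 50.5 g F, 49.5 g Fe.
F: 50.5 g ÷ 19.00 g/mol = 2.658 mol
Fe: 49.5 g ÷ 55.85 g/mol = 0.8863 mol
Divide by the smallest (0.8863 mol Fe): F 2.999, Fe 1.000
≈ 3:1 → F3Fe

F3Fe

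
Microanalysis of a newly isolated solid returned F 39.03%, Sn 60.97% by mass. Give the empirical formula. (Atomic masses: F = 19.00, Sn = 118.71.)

F4Sn

Assume 100 g: 39.03 g F, 60.97 g Sn.
F: 39.03 g ÷ 19.00 g/mol = 2.054 mol
Sn: 60.97 g ÷ 118.71 g/mol = 0.5136 mol
Smallest is Sn at 0.5136 mol; normalising gives F 4.000, Sn 1.000
→ F4Sn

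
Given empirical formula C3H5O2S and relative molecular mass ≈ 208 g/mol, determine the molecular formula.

Empirical-formula mass = 105.14 g/mol
n = 208 / 105.14 = 1.98 ≈ 2
Molecular formula = (C3H5O2S)2 = C6H10O4S2

C6H10O4S2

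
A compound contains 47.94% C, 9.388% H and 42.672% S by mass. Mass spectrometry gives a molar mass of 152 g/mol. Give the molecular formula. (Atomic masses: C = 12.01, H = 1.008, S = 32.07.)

Assume 100 g: 47.94 g C, 9.388 g H, 42.672 g S.
n(C) = 47.94/12.01 = 3.992, n(H) = 9.388/1.008 = 9.313, n(S) = 42.672/32.07 = 1.331
Ratios (÷ 1.331): C 3.000, H 7.000, S 1.000
→ C3H7S
Empirical-formula mass = 75.16 g/mol
n = 152 / 75.16 = 2.02 ≈ 2
Molecular formula = (C3H7S)×2 = C6H14S2

C6H14S2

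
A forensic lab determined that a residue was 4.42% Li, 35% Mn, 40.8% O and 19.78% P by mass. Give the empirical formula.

Assume 100 g: 4.42 g Li, 35 g Mn, 40.8 g O, 19.78 g P.
Moles — Li: 4.42 / 6.94 = 0.6369 mol; Mn: 35 / 54.94 = 0.6371 mol; O: 40.8 / 16.00 = 2.55 mol; P: 19.78 / 30.97 = 0.6387 mol
Ratios (÷ 0.6369): Li 1.000, Mn 1.000, O 4.004, P 1.003
≈ 1:1:4:1 → LiMnO4P

LiMnO4P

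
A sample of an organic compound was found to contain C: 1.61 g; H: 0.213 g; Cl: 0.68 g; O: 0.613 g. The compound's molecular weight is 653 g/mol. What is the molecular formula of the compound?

C28H44Cl4O8

n(C) = 1.61/12.01 = 0.1341, n(H) = 0.213/1.008 = 0.2113, n(Cl) = 0.68/35.45 = 0.01918, n(O) = 0.613/16.00 = 0.03831
Ratios (÷ 0.01918): C 6.989, H 11.016, Cl 1.000, O 1.997
Ratio ≈ 7:11:1:2, so the empirical formula is C7H11ClO2
Empirical-formula mass = 162.61 g/mol
n = 653 / 162.61 = 4.02 ≈ 4
Molecular formula = (C7H11ClO2)×4 = C28H44Cl4O8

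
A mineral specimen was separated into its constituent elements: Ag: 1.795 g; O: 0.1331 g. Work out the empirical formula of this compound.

Ag2O

n(Ag) = 1.795/107.87 = 0.01664, n(O) = 0.1331/16.00 = 0.008319
Smallest is O at 0.008319 mol; normalising gives Ag 2.000, O 1.000
≈ 2:1 → Ag2O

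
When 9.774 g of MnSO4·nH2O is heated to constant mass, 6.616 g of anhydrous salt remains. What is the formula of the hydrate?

Mass of water lost = 9.774 − 6.616 = 3.158 g → 3.158 / 18.02 = 0.1752 mol H2O
Molar mass of MnSO4 = 151.01 g/mol → mol MnSO4 = 6.616 / 151.01 = 0.04381
n = 0.1752 / 0.04381 = 4.00 ≈ 4 → MnSO4·4H2O

MnSO4·4H2O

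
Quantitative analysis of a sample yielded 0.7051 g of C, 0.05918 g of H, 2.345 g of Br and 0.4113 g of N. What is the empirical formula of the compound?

C2H2BrN

C: 0.7051 g ÷ 12.01 g/mol = 0.05871 mol
H: 0.05918 g ÷ 1.008 g/mol = 0.05871 mol
Br: 2.345 g ÷ 79.90 g/mol = 0.02935 mol
N: 0.4113 g ÷ 14.01 g/mol = 0.02936 mol
Smallest is Br at 0.02935 mol; normalising gives C 2.000, H 2.000, Br 1.000, N 1.000
→ C2H2BrN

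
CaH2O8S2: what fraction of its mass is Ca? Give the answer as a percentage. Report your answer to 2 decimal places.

Molar mass = 1(40.08) + 2(1.008) + 8(16.00) + 2(32.07) = 234.236 g/mol
Mass of Ca per mole = 1 × 40.08 = 40.080 g
% Ca = 40.080 / 234.236 × 100 = 17.11%

17.11%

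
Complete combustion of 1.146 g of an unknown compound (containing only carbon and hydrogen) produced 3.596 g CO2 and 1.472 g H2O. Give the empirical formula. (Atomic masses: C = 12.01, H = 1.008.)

mol C = 3.596 / 44.01 = 0.08171; mass C = 0.08171 × 12.01 = 0.9813 g
mol H = 2 × (1.472 / 18.02) = 0.1634; mass H = 0.1634 × 1.008 = 0.1647 g
Smallest is C at 0.08171 mol; normalising gives C 1.000, H 1.999
Ratio ≈ 1:2, so the empirical formula is CH2

CH2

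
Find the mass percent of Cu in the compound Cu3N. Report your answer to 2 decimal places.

Molar mass = 3(63.55) + 1(14.01) = 204.660 g/mol
Mass of Cu per mole = 3 × 63.55 = 190.650 g
% Cu = 190.650 / 204.660 × 100 = 93.15%

93.15%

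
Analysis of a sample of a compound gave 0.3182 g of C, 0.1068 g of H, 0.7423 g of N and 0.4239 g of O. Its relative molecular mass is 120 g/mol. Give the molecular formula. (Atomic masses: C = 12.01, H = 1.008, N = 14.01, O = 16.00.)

n(C) = 0.3182/12.01 = 0.02649, n(H) = 0.1068/1.008 = 0.106, n(N) = 0.7423/14.01 = 0.05298, n(O) = 0.4239/16.00 = 0.02649
Smallest is O at 0.02649 mol; normalising gives C 1.000, H 3.999, N 2.000, O 1.000
Ratio ≈ 1:4:2:1, so the empirical formula is CH4N2O
Empirical-formula mass = 60.06 g/mol
n = 120 / 60.06 = 2.00 ≈ 2
Molecular formula = (CH4N2O)×2 = C2H8N4O2

C2H8N4O2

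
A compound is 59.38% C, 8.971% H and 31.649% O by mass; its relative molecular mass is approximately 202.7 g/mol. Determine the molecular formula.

C10H18O4

Assume 100 g: 59.38 g C, 8.971 g H, 31.649 g O.
n(C) = 59.38/12.01 = 4.944, n(H) = 8.971/1.008 = 8.9, n(O) = 31.649/16.00 = 1.978
Divide by the smallest (1.978 mol O): C 2.500, H 4.499, O 1.000
Scaling by 2: C 5.00, H 9.00, O 2.00 → C5H9O2
Empirical-formula mass = 101.12 g/mol
n = 202.7 / 101.12 = 2.00 ≈ 2
Molecular formula = (C5H9O2)×2 = C10H18O4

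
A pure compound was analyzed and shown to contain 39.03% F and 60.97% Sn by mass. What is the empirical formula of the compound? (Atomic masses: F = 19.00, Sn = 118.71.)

Assume 100 g: 39.03 g F, 60.97 g Sn.
n(F) = 39.03/19.00 = 2.054, n(Sn) = 60.97/118.71 = 0.5136
Ratios (÷ 0.5136): F 4.000, Sn 1.000
→ F4Sn

F4Sn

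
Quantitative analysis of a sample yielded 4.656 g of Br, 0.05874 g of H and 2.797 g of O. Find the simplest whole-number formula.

Br: 4.656 g ÷ 79.90 g/mol = 0.05827 mol
H: 0.05874 g ÷ 1.008 g/mol = 0.05827 mol
O: 2.797 g ÷ 16.00 g/mol = 0.1748 mol
Divide by the smallest (0.05827 mol Br): Br 1.000, H 1.000, O 3.000
→ BrHO3

BrHO3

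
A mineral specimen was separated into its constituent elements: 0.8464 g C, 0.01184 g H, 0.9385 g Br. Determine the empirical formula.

C6HBr

n(C) = 0.8464/12.01 = 0.07047, n(H) = 0.01184/1.008 = 0.01175, n(Br) = 0.9385/79.90 = 0.01175
Divide by the smallest (0.01175 mol Br): C 6.000, H 1.000, Br 1.000
→ C6HBr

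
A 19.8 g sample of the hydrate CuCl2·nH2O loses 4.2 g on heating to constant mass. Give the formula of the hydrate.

Mass of anhydrous CuCl2 = 19.8 − 4.2 = 15.6 g
mol H2O = 4.2 / 18.02 = 0.2331
Molar mass of CuCl2 = 134.45 g/mol → mol CuCl2 = 15.6 / 134.45 = 0.116
n = 0.2331 / 0.116 = 2.01 ≈ 2 → CuCl2·2H2O

CuCl2·2H2O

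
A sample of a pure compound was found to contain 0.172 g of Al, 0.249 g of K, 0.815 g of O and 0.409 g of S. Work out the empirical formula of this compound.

n(Al) = 0.172/26.98 = 0.006375, n(K) = 0.249/39.10 = 0.006368, n(O) = 0.815/16.00 = 0.05094, n(S) = 0.409/32.07 = 0.01275
Ratios (÷ 0.006368): Al 1.001, K 1.000, O 7.999, S 2.003
Ratio ≈ 1:1:8:2, so the empirical formula is AlKO8S2

AlKO8S2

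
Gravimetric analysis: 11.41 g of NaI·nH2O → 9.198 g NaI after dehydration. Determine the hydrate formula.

Mass of water lost = 11.41 − 9.198 = 2.212 g → 2.212 / 18.02 = 0.1228 mol H2O
Molar mass of NaI = 149.89 g/mol → mol NaI = 9.198 / 149.89 = 0.06137
n = 0.1228 / 0.06137 = 2.00 ≈ 2 → NaI·2H2O

NaI·2H2O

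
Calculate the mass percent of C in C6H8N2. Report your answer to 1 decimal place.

66.6%

Molar mass = 6(12.01) + 8(1.008) + 2(14.01) = 108.144 g/mol
Mass of C per mole = 6 × 12.01 = 72.060 g
% C = 72.060 / 108.144 × 100 = 66.6%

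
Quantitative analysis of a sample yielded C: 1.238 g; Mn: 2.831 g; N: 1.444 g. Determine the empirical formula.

C2MnN2

Moles — C: 1.238 / 12.01 = 0.1031 mol; Mn: 2.831 / 54.94 = 0.05153 mol; N: 1.444 / 14.01 = 0.1031 mol
Smallest is Mn at 0.05153 mol; normalising gives C 2.000, Mn 1.000, N 2.000
Ratio ≈ 2:1:2, so the empirical formula is C2MnN2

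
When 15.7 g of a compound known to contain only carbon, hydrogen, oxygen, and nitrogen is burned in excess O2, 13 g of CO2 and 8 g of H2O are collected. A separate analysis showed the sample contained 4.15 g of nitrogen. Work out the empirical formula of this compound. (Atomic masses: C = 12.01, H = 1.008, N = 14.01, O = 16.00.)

mol C = 13 / 44.01 = 0.2954; mass C = 0.2954 × 12.01 = 3.548 g
mol H = 2 × (8 / 18.02) = 0.8879; mass H = 0.8879 × 1.008 = 0.8950 g
mol N = 4.15 / 14.01 = 0.2962
mass O = 15.7 − (8.593) = 7.107 g → mol O = 0.4442
Ratios (÷ 0.2954): C 1.000, H 3.006, N 1.003, O 1.504
Multiply by 2: C 2.00, H 6.01, N 2.01, O 3.01 → C2H6N2O3

C2H6N2O3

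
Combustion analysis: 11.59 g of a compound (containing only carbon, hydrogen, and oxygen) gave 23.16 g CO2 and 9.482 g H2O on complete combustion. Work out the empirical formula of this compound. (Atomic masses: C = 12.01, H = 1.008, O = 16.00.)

mol C = 23.16 / 44.01 = 0.5262; mass C = 0.5262 × 12.01 = 6.320 g
mol H = 2 × (9.482 / 18.02) = 1.052; mass H = 1.052 × 1.008 = 1.061 g
mass O = 11.59 − (7.381) = 4.209 g → mol O = 0.2631
Divide by the smallest (0.2631 mol O): C 2.000, H 4.001, O 1.000
→ C2H4O

C2H4O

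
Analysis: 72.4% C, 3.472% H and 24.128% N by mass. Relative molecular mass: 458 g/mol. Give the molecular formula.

Assume 100 g: 72.4 g C, 3.472 g H, 24.128 g N.
n(C) = 72.4/12.01 = 6.028, n(H) = 3.472/1.008 = 3.444, n(N) = 24.128/14.01 = 1.722
Divide by the smallest (1.722 mol N): C 3.500, H 2.000, N 1.000
Multiply by 2: C 7.00, H 4.00, N 2.00 → C7H4N2
Empirical-formula mass = 116.12 g/mol
n = 458 / 116.12 = 3.94 ≈ 4
Molecular formula = (C7H4N2)×4 = C28H16N8

C28H16N8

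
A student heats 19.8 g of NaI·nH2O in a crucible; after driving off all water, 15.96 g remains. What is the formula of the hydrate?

NaI·2H2O

Mass of water lost = 19.8 − 15.96 = 3.84 g → 3.84 / 18.02 = 0.2131 mol H2O
Molar mass of NaI = 149.89 g/mol → mol NaI = 15.96 / 149.89 = 0.1065
n = 0.2131 / 0.1065 = 2.00 ≈ 2 → NaI·2H2O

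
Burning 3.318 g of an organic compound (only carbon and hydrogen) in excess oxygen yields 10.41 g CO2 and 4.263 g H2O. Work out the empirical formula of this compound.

CH2

mol C = 10.41 / 44.01 = 0.2365; mass C = 0.2365 × 12.01 = 2.841 g
mol H = 2 × (4.263 / 18.02) = 0.4731; mass H = 0.4731 × 1.008 = 0.4769 g
Ratios (÷ 0.2365): C 1.000, H 2.000
≈ 1:2 → CH2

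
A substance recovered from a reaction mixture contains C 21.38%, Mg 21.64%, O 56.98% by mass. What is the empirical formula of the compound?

Assume 100 g: 21.38 g C, 21.64 g Mg, 56.98 g O.
n(C) = 21.38/12.01 = 1.78, n(Mg) = 21.64/24.31 = 0.8902, n(O) = 56.98/16.00 = 3.561
Smallest is Mg at 0.8902 mol; normalising gives C 2.000, Mg 1.000, O 4.001
→ C2MgO4

C2MgO4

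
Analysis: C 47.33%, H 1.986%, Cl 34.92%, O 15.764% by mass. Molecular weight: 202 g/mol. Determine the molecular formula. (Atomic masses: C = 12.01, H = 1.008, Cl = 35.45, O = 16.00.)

C8H4Cl2O2

Assume 100 g: 47.33 g C, 1.986 g H, 34.92 g Cl, 15.764 g O.
n(C) = 47.33/12.01 = 3.941, n(H) = 1.986/1.008 = 1.97, n(Cl) = 34.92/35.45 = 0.985, n(O) = 15.764/16.00 = 0.9852
Ratios (÷ 0.985): C 4.001, H 2.000, Cl 1.000, O 1.000
≈ 4:2:1:1 → C4H2ClO
Empirical-formula mass = 101.51 g/mol
n = 202 / 101.51 = 1.99 ≈ 2
Molecular formula = (C4H2ClO)×2 = C8H4Cl2O2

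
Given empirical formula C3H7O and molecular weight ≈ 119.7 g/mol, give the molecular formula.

C6H14O2

Empirical-formula mass = 59.09 g/mol
n = 119.7 / 59.09 = 2.03 ≈ 2
Molecular formula = (C3H7O)2 = C6H14O2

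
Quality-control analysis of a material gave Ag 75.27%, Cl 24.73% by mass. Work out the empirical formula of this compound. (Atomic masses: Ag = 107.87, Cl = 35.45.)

Assume 100 g: 75.27 g Ag, 24.73 g Cl.
Moles — Ag: 75.27 / 107.87 = 0.6978 mol; Cl: 24.73 / 35.45 = 0.6976 mol
Divide by the smallest (0.6976 mol Cl): Ag 1.000, Cl 1.000
≈ 1:1 → AgCl

AgCl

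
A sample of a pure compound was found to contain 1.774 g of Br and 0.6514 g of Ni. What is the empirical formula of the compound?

Moles — Br: 1.774 / 79.90 = 0.0222 mol; Ni: 0.6514 / 58.69 = 0.0111 mol
Divide by the smallest (0.0111 mol Ni): Br 2.000, Ni 1.000
≈ 2:1 → Br2Ni

Br2Ni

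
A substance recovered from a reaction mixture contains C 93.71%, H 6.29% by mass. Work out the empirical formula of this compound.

Assume 100 g: 93.71 g C, 6.29 g H.
Moles — C: 93.71 / 12.01 = 7.803 mol; H: 6.29 / 1.008 = 6.24 mol
Smallest is H at 6.24 mol; normalising gives C 1.250, H 1.000
Scaling by 4: C 5.00, H 4.00 → C5H4

C5H4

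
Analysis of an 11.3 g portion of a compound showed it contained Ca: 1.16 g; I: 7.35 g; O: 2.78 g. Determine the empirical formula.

Moles — Ca: 1.16 / 40.08 = 0.02894 mol; I: 7.35 / 126.90 = 0.05792 mol; O: 2.78 / 16.00 = 0.1737 mol
Divide by the smallest (0.02894 mol Ca): Ca 1.000, I 2.001, O 6.003
→ CaI2O6

CaI2O6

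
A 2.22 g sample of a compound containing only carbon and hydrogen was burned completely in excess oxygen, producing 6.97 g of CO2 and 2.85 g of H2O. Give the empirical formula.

CH2

mol C = 6.97 / 44.01 = 0.1584; mass C = 0.1584 × 12.01 = 1.902 g
mol H = 2 × (2.85 / 18.02) = 0.3163; mass H = 0.3163 × 1.008 = 0.3188 g
Smallest is C at 0.1584 mol; normalising gives C 1.000, H 1.997
→ CH2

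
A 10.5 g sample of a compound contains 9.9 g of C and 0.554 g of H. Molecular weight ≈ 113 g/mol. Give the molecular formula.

n(C) = 9.9/12.01 = 0.8243, n(H) = 0.554/1.008 = 0.5496
Ratios (÷ 0.5496): C 1.500, H 1.000
×2: C 3.00, H 2.00 → C3H2
Empirical-formula mass = 38.05 g/mol
n = 113 / 38.05 = 2.97 ≈ 3
Molecular formula = (C3H2)×3 = C9H6

C9H6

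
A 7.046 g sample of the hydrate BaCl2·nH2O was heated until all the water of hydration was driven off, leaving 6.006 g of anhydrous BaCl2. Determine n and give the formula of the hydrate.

Mass of water lost = 7.046 − 6.006 = 1.04 g → 1.04 / 18.02 = 0.05771 mol H2O
Molar mass of BaCl2 = 208.23 g/mol → mol BaCl2 = 6.006 / 208.23 = 0.02884
n = 0.05771 / 0.02884 = 2.00 ≈ 2 → BaCl2·2H2O

BaCl2·2H2O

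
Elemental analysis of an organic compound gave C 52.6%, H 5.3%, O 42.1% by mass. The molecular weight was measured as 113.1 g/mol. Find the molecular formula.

Assume 100 g: 52.6 g C, 5.3 g H, 42.1 g O.
C: 52.6 g ÷ 12.01 g/mol = 4.38 mol
H: 5.3 g ÷ 1.008 g/mol = 5.258 mol
O: 42.1 g ÷ 16.00 g/mol = 2.631 mol
Ratios (÷ 2.631): C 1.664, H 1.998, O 1.000
×3: C 4.99, H 5.99, O 3.00 → C5H6O3
Empirical-formula mass = 114.10 g/mol
n = 113.1 / 114.10 = 0.99 ≈ 1
Molecular formula = empirical formula = C5H6O3

C5H6O3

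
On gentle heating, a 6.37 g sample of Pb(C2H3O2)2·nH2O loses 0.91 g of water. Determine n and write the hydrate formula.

Pb(C2H3O2)2·3H2O

Mass of anhydrous Pb(C2H3O2)2 = 6.37 − 0.91 = 5.46 g
mol H2O = 0.91 / 18.02 = 0.0505
Molar mass of Pb(C2H3O2)2 = 325.29 g/mol → mol Pb(C2H3O2)2 = 5.46 / 325.29 = 0.01679
n = 0.0505 / 0.01679 = 3.01 ≈ 3 → Pb(C2H3O2)2·3H2O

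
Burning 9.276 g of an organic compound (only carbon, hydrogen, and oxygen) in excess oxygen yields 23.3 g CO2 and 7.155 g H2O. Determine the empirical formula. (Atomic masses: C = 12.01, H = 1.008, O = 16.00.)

C4H6O

mol C = 23.3 / 44.01 = 0.5294; mass C = 0.5294 × 12.01 = 6.358 g
mol H = 2 × (7.155 / 18.02) = 0.7941; mass H = 0.7941 × 1.008 = 0.8005 g
mass O = 9.276 − (7.159) = 2.117 g → mol O = 0.1323
Ratios (÷ 0.1323): C 4.001, H 6.001, O 1.000
Ratio ≈ 4:6:1, so the empirical formula is C4H6O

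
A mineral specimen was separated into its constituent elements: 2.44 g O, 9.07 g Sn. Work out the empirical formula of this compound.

O2Sn

n(O) = 2.44/16.00 = 0.1525, n(Sn) = 9.07/118.71 = 0.0764
Divide by the smallest (0.0764 mol Sn): O 1.996, Sn 1.000
→ O2Sn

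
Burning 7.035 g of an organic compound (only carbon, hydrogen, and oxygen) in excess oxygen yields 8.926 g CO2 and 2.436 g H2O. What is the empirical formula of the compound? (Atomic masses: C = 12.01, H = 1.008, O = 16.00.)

mol C = 8.926 / 44.01 = 0.2028; mass C = 0.2028 × 12.01 = 2.436 g
mol H = 2 × (2.436 / 18.02) = 0.2704; mass H = 0.2704 × 1.008 = 0.2725 g
mass O = 7.035 − (2.708) = 4.327 g → mol O = 0.2704
Ratios (÷ 0.2028): C 1.000, H 1.333, O 1.333
×3: C 3.00, H 4.00, O 4.00 → C3H4O4

C3H4O4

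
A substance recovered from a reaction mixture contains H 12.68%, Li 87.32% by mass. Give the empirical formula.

HLi

Assume 100 g: 12.68 g H, 87.32 g Li.
n(H) = 12.68/1.008 = 12.58, n(Li) = 87.32/6.94 = 12.58
Smallest is H at 12.58 mol; normalising gives H 1.000, Li 1.000
≈ 1:1 → HLi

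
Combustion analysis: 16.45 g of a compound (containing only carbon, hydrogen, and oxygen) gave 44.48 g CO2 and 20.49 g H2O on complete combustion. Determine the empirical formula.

mol C = 44.48 / 44.01 = 1.011; mass C = 1.011 × 12.01 = 12.14 g
mol H = 2 × (20.49 / 18.02) = 2.274; mass H = 2.274 × 1.008 = 2.292 g
mass O = 16.45 − (14.43) = 2.019 g → mol O = 0.1262
Smallest is O at 0.1262 mol; normalising gives C 8.008, H 18.018, O 1.000
Ratio ≈ 8:18:1, so the empirical formula is C8H18O

C8H18O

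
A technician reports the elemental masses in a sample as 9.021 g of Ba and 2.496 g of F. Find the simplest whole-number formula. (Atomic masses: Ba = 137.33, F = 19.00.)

BaF2

Ba: 9.021 g ÷ 137.33 g/mol = 0.06569 mol
F: 2.496 g ÷ 19.00 g/mol = 0.1314 mol
Smallest is Ba at 0.06569 mol; normalising gives Ba 1.000, F 2.000
≈ 1:2 → BaF2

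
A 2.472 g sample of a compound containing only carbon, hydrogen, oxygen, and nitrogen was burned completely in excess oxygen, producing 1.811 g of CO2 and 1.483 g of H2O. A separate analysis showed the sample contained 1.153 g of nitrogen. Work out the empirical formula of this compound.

mol C = 1.811 / 44.01 = 0.04115; mass C = 0.04115 × 12.01 = 0.4942 g
mol H = 2 × (1.483 / 18.02) = 0.1646; mass H = 0.1646 × 1.008 = 0.1659 g
mol N = 1.153 / 14.01 = 0.08230
mass O = 2.472 − (1.813) = 0.6589 g → mol O = 0.04118
Smallest is C at 0.04115 mol; normalising gives C 1.000, H 4.000, N 2.000, O 1.001
→ CH4N2O

CH4N2O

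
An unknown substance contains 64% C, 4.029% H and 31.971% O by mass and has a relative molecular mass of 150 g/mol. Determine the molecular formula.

C8H6O3

Assume 100 g: 64 g C, 4.029 g H, 31.971 g O.
C: 64 g ÷ 12.01 g/mol = 5.329 mol
H: 4.029 g ÷ 1.008 g/mol = 3.997 mol
O: 31.971 g ÷ 16.00 g/mol = 1.998 mol
Smallest is O at 1.998 mol; normalising gives C 2.667, H 2.000, O 1.000
Scaling by 3: C 8.00, H 6.00, O 3.00 → C8H6O3
Empirical-formula mass = 150.13 g/mol
n = 150 / 150.13 = 1.00 ≈ 1
Molecular formula = empirical formula = C8H6O3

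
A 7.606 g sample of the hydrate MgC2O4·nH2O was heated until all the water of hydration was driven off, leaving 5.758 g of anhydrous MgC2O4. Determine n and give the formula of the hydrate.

Mass of water lost = 7.606 − 5.758 = 1.848 g → 1.848 / 18.02 = 0.1026 mol H2O
Molar mass of MgC2O4 = 112.33 g/mol → mol MgC2O4 = 5.758 / 112.33 = 0.05126
n = 0.1026 / 0.05126 = 2.00 ≈ 2 → MgC2O4·2H2O

MgC2O4·2H2O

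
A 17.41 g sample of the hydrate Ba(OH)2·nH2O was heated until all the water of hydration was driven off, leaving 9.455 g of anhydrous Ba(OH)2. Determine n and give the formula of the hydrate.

Mass of water lost = 17.41 − 9.455 = 7.955 g → 7.955 / 18.02 = 0.4415 mol H2O
Molar mass of Ba(OH)2 = 171.35 g/mol → mol Ba(OH)2 = 9.455 / 171.35 = 0.05518
n = 0.4415 / 0.05518 = 8.00 ≈ 8 → Ba(OH)2·8H2O

Ba(OH)2·8H2O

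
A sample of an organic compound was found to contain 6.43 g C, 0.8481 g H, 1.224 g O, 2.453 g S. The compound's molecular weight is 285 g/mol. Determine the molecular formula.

n(C) = 6.43/12.01 = 0.5354, n(H) = 0.8481/1.008 = 0.8414, n(O) = 1.224/16.00 = 0.0765, n(S) = 2.453/32.07 = 0.07649
Smallest is S at 0.07649 mol; normalising gives C 7.000, H 11.000, O 1.000, S 1.000
→ C7H11OS
Empirical-formula mass = 143.23 g/mol
n = 285 / 143.23 = 1.99 ≈ 2
Molecular formula = (C7H11OS)×2 = C14H22O2S2

C14H22O2S2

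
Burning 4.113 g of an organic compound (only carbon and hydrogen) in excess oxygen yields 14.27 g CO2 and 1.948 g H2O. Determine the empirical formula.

C3H2

mol C = 14.27 / 44.01 = 0.3242; mass C = 0.3242 × 12.01 = 3.894 g
mol H = 2 × (1.948 / 18.02) = 0.2162; mass H = 0.2162 × 1.008 = 0.2179 g
Divide by the smallest (0.2162 mol H): C 1.500, H 1.000
×2: C 3.00, H 2.00 → C3H2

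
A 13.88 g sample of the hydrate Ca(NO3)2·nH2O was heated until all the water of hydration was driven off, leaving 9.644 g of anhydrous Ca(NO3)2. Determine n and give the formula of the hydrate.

Mass of water lost = 13.88 − 9.644 = 4.236 g → 4.236 / 18.02 = 0.2351 mol H2O
Molar mass of Ca(NO3)2 = 164.10 g/mol → mol Ca(NO3)2 = 9.644 / 164.10 = 0.05877
n = 0.2351 / 0.05877 = 4.00 ≈ 4 → Ca(NO3)2·4H2O

Ca(NO3)2·4H2O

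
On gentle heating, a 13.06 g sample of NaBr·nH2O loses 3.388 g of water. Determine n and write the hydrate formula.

Mass of anhydrous NaBr = 13.06 − 3.388 = 9.672 g
mol H2O = 3.388 / 18.02 = 0.188
Molar mass of NaBr = 102.89 g/mol → mol NaBr = 9.672 / 102.89 = 0.094
n = 0.188 / 0.094 = 2.00 ≈ 2 → NaBr·2H2O

NaBr·2H2O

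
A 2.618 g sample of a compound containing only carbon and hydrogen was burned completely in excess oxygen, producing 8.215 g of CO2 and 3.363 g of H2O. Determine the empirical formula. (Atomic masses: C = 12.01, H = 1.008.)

mol C = 8.215 / 44.01 = 0.1867; mass C = 0.1867 × 12.01 = 2.242 g
mol H = 2 × (3.363 / 18.02) = 0.3733; mass H = 0.3733 × 1.008 = 0.3762 g
Smallest is C at 0.1867 mol; normalising gives C 1.000, H 2.000
→ CH2

CH2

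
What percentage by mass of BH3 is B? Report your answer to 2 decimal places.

Molar mass = 1(10.81) + 3(1.008) = 13.834 g/mol
Mass of B per mole = 1 × 10.81 = 10.810 g
% B = 10.810 / 13.834 × 100 = 78.14%

78.14%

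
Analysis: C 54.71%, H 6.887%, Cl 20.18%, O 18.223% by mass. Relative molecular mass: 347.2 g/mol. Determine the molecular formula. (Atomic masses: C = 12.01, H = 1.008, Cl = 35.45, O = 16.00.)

Assume 100 g: 54.71 g C, 6.887 g H, 20.18 g Cl, 18.223 g O.
C: 54.71 g ÷ 12.01 g/mol = 4.555 mol
H: 6.887 g ÷ 1.008 g/mol = 6.832 mol
Cl: 20.18 g ÷ 35.45 g/mol = 0.5693 mol
O: 18.223 g ÷ 16.00 g/mol = 1.139 mol
Ratios (÷ 0.5693): C 8.002, H 12.002, Cl 1.000, O 2.001
≈ 8:12:1:2 → C8H12ClO2
Empirical-formula mass = 175.63 g/mol
n = 347.2 / 175.63 = 1.98 ≈ 2
Molecular formula = (C8H12ClO2)×2 = C16H24Cl2O4

C16H24Cl2O4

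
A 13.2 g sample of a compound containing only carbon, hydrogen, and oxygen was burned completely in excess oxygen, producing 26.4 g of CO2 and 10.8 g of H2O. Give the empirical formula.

mol C = 26.4 / 44.01 = 0.5999; mass C = 0.5999 × 12.01 = 7.204 g
mol H = 2 × (10.8 / 18.02) = 1.199; mass H = 1.199 × 1.008 = 1.208 g
mass O = 13.2 − (8.413) = 4.787 g → mol O = 0.2992
Divide by the smallest (0.2992 mol O): C 2.005, H 4.006, O 1.000
≈ 2:4:1 → C2H4O

C2H4O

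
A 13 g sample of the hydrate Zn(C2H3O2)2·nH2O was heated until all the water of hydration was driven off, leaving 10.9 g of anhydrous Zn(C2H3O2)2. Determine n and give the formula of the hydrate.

Zn(C2H3O2)2·2H2O

Mass of water lost = 13 − 10.9 = 2.1 g → 2.1 / 18.02 = 0.1165 mol H2O
Molar mass of Zn(C2H3O2)2 = 183.47 g/mol → mol Zn(C2H3O2)2 = 10.9 / 183.47 = 0.05941
n = 0.1165 / 0.05941 = 1.96 ≈ 2 → Zn(C2H3O2)2·2H2O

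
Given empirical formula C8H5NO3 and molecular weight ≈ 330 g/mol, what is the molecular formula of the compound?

Empirical-formula mass = 163.13 g/mol
n = 330 / 163.13 = 2.02 ≈ 2
Molecular formula = (C8H5NO3)2 = C16H10N2O6

C16H10N2O6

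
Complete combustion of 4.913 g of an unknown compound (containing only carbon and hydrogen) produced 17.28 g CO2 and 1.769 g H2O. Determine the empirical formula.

C2H

mol C = 17.28 / 44.01 = 0.3926; mass C = 0.3926 × 12.01 = 4.716 g
mol H = 2 × (1.769 / 18.02) = 0.1963; mass H = 0.1963 × 1.008 = 0.1979 g
Smallest is H at 0.1963 mol; normalising gives C 2.000, H 1.000
→ C2H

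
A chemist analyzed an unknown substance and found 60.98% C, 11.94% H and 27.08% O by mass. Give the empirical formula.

Assume 100 g: 60.98 g C, 11.94 g H, 27.08 g O.
n(C) = 60.98/12.01 = 5.077, n(H) = 11.94/1.008 = 11.85, n(O) = 27.08/16.00 = 1.692
Ratios (÷ 1.692): C 3.000, H 6.999, O 1.000
→ C3H7O

C3H7O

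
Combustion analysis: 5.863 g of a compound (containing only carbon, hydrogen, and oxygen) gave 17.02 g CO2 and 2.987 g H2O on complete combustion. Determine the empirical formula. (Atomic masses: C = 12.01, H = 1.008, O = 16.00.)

mol C = 17.02 / 44.01 = 0.3867; mass C = 0.3867 × 12.01 = 4.645 g
mol H = 2 × (2.987 / 18.02) = 0.3315; mass H = 0.3315 × 1.008 = 0.3342 g
mass O = 5.863 − (4.979) = 0.8842 g → mol O = 0.05526
Divide by the smallest (0.05526 mol O): C 6.998, H 5.999, O 1.000
→ C7H6O

C7H6O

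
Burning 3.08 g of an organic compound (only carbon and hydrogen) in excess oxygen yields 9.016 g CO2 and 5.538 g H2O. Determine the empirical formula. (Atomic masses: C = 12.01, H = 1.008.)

CH3

mol C = 9.016 / 44.01 = 0.2049; mass C = 0.2049 × 12.01 = 2.460 g
mol H = 2 × (5.538 / 18.02) = 0.6147; mass H = 0.6147 × 1.008 = 0.6196 g
Smallest is C at 0.2049 mol; normalising gives C 1.000, H 3.000
Ratio ≈ 1:3, so the empirical formula is CH3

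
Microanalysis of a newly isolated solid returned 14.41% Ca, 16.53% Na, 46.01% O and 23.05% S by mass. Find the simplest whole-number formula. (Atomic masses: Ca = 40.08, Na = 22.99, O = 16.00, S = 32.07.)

CaNa2O8S2

Assume 100 g: 14.41 g Ca, 16.53 g Na, 46.01 g O, 23.05 g S.
Moles — Ca: 14.41 / 40.08 = 0.3595 mol; Na: 16.53 / 22.99 = 0.719 mol; O: 46.01 / 16.00 = 2.876 mol; S: 23.05 / 32.07 = 0.7187 mol
Divide by the smallest (0.3595 mol Ca): Ca 1.000, Na 2.000, O 7.998, S 1.999
Ratio ≈ 1:2:8:2, so the empirical formula is CaNa2O8S2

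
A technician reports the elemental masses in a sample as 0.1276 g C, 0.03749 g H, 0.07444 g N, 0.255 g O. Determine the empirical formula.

Moles — C: 0.1276 / 12.01 = 0.01062 mol; H: 0.03749 / 1.008 = 0.03719 mol; N: 0.07444 / 14.01 = 0.005313 mol; O: 0.255 / 16.00 = 0.01594 mol
Divide by the smallest (0.005313 mol N): C 2.000, H 7.000, N 1.000, O 3.000
Ratio ≈ 2:7:1:3, so the empirical formula is C2H7NO3

C2H7NO3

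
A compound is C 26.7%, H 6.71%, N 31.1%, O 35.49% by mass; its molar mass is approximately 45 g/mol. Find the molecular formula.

CH3NO

Assume 100 g: 26.7 g C, 6.71 g H, 31.1 g N, 35.49 g O.
n(C) = 26.7/12.01 = 2.223, n(H) = 6.71/1.008 = 6.657, n(N) = 31.1/14.01 = 2.22, n(O) = 35.49/16.00 = 2.218
Ratios (÷ 2.218): C 1.002, H 3.001, N 1.001, O 1.000
→ CH3NO
Empirical-formula mass = 45.04 g/mol
n = 45 / 45.04 = 1.00 ≈ 1
Molecular formula = empirical formula = CH3NO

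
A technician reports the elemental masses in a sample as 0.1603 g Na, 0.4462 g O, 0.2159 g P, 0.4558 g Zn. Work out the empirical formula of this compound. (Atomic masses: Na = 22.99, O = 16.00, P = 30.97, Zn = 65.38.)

NaO4PZn

Moles — Na: 0.1603 / 22.99 = 0.006973 mol; O: 0.4462 / 16.00 = 0.02789 mol; P: 0.2159 / 30.97 = 0.006971 mol; Zn: 0.4558 / 65.38 = 0.006972 mol
Smallest is P at 0.006971 mol; normalising gives Na 1.000, O 4.000, P 1.000, Zn 1.000
≈ 1:4:1:1 → NaO4PZn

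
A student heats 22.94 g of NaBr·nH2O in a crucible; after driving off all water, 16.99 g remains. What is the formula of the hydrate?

NaBr·2H2O

Mass of water lost = 22.94 − 16.99 = 5.95 g → 5.95 / 18.02 = 0.3302 mol H2O
Molar mass of NaBr = 102.89 g/mol → mol NaBr = 16.99 / 102.89 = 0.1651
n = 0.3302 / 0.1651 = 2.00 ≈ 2 → NaBr·2H2O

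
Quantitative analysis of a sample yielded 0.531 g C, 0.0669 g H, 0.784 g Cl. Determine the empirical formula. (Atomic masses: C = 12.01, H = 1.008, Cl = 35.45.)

C2H3Cl

C: 0.531 g ÷ 12.01 g/mol = 0.04421 mol
H: 0.0669 g ÷ 1.008 g/mol = 0.06637 mol
Cl: 0.784 g ÷ 35.45 g/mol = 0.02212 mol
Divide by the smallest (0.02212 mol Cl): C 1.999, H 3.001, Cl 1.000
Ratio ≈ 2:3:1, so the empirical formula is C2H3Cl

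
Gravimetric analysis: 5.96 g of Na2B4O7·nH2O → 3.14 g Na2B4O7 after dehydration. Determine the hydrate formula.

Na2B4O7·10H2O

Mass of water lost = 5.96 − 3.14 = 2.82 g → 2.82 / 18.02 = 0.1565 mol H2O
Molar mass of Na2B4O7 = 201.22 g/mol → mol Na2B4O7 = 3.14 / 201.22 = 0.0156
n = 0.1565 / 0.0156 = 10.03 ≈ 10 → Na2B4O7·10H2O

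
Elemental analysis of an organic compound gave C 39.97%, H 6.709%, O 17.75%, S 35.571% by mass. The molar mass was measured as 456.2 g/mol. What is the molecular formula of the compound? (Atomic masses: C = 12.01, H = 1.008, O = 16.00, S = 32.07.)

Assume 100 g: 39.97 g C, 6.709 g H, 17.75 g O, 35.571 g S.
Moles — C: 39.97 / 12.01 = 3.328 mol; H: 6.709 / 1.008 = 6.656 mol; O: 17.75 / 16.00 = 1.109 mol; S: 35.571 / 32.07 = 1.109 mol
Smallest is S at 1.109 mol; normalising gives C 3.001, H 6.001, O 1.000, S 1.000
Ratio ≈ 3:6:1:1, so the empirical formula is C3H6OS
Empirical-formula mass = 90.15 g/mol
n = 456.2 / 90.15 = 5.06 ≈ 5
Molecular formula = (C3H6OS)×5 = C15H30O5S5

C15H30O5S5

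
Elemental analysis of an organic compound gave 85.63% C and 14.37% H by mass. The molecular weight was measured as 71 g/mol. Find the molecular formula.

C5H10

Assume 100 g: 85.63 g C, 14.37 g H.
n(C) = 85.63/12.01 = 7.13, n(H) = 14.37/1.008 = 14.26
Divide by the smallest (7.13 mol C): C 1.000, H 1.999
Ratio ≈ 1:2, so the empirical formula is CH2
Empirical-formula mass = 14.03 g/mol
n = 71 / 14.03 = 5.06 ≈ 5
Molecular formula = (CH2)×5 = C5H10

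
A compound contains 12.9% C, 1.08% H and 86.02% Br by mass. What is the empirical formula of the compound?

Assume 100 g: 12.9 g C, 1.08 g H, 86.02 g Br.
Moles — C: 12.9 / 12.01 = 1.074 mol; H: 1.08 / 1.008 = 1.071 mol; Br: 86.02 / 79.90 = 1.077 mol
Smallest is H at 1.071 mol; normalising gives C 1.002, H 1.000, Br 1.005
→ CHBr

CHBr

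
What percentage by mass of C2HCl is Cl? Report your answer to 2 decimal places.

Molar mass = 2(12.01) + 1(1.008) + 1(35.45) = 60.478 g/mol
Mass of Cl per mole = 1 × 35.45 = 35.450 g
% Cl = 35.450 / 60.478 × 100 = 58.62%

58.62%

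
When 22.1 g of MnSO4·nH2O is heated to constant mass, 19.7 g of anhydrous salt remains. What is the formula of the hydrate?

MnSO4·H2O

Mass of water lost = 22.1 − 19.7 = 2.4 g → 2.4 / 18.02 = 0.1332 mol H2O
Molar mass of MnSO4 = 151.01 g/mol → mol MnSO4 = 19.7 / 151.01 = 0.1305
n = 0.1332 / 0.1305 = 1.02 ≈ 1 → MnSO4·H2O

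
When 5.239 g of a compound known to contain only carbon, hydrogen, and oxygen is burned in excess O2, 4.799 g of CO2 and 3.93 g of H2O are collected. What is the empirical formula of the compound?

mol C = 4.799 / 44.01 = 0.1090; mass C = 0.1090 × 12.01 = 1.310 g
mol H = 2 × (3.93 / 18.02) = 0.4362; mass H = 0.4362 × 1.008 = 0.4397 g
mass O = 5.239 − (1.749) = 3.490 g → mol O = 0.2181
Divide by the smallest (0.109 mol C): C 1.000, H 4.000, O 2.000
≈ 1:4:2 → CH4O2

CH4O2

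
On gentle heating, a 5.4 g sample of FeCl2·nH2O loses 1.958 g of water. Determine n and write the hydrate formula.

FeCl2·4H2O

Mass of anhydrous FeCl2 = 5.4 − 1.958 = 3.442 g
mol H2O = 1.958 / 18.02 = 0.1087
Molar mass of FeCl2 = 126.75 g/mol → mol FeCl2 = 3.442 / 126.75 = 0.02716
n = 0.1087 / 0.02716 = 4.00 ≈ 4 → FeCl2·4H2O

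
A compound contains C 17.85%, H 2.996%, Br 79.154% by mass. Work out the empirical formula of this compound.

C3H6Br2

Assume 100 g: 17.85 g C, 2.996 g H, 79.154 g Br.
Moles — C: 17.85 / 12.01 = 1.486 mol; H: 2.996 / 1.008 = 2.972 mol; Br: 79.154 / 79.90 = 0.9907 mol
Divide by the smallest (0.9907 mol Br): C 1.500, H 3.000, Br 1.000
×2: C 3.00, H 6.00, Br 2.00 → C3H6Br2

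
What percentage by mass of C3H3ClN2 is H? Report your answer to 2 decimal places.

2.95%

Molar mass = 3(12.01) + 3(1.008) + 1(35.45) + 2(14.01) = 102.524 g/mol
Mass of H per mole = 3 × 1.008 = 3.024 g
% H = 3.024 / 102.524 × 100 = 2.95%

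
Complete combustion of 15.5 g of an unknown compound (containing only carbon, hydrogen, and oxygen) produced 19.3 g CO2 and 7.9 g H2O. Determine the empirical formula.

mol C = 19.3 / 44.01 = 0.4385; mass C = 0.4385 × 12.01 = 5.267 g
mol H = 2 × (7.9 / 18.02) = 0.8768; mass H = 0.8768 × 1.008 = 0.8838 g
mass O = 15.5 − (6.151) = 9.349 g → mol O = 0.5843
Ratios (÷ 0.4385): C 1.000, H 1.999, O 1.332
Multiply by 3: C 3.00, H 6.00, O 4.00 → C3H6O4

C3H6O4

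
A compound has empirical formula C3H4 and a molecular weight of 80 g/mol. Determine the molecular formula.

Empirical-formula mass = 40.06 g/mol
n = 80 / 40.06 = 2.00 ≈ 2
Molecular formula = (C3H4)2 = C6H8

C6H8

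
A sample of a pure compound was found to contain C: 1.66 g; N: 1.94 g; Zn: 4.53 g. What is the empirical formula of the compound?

C: 1.66 g ÷ 12.01 g/mol = 0.1382 mol
N: 1.94 g ÷ 14.01 g/mol = 0.1385 mol
Zn: 4.53 g ÷ 65.38 g/mol = 0.06929 mol
Ratios (÷ 0.06929): C 1.995, N 1.999, Zn 1.000
→ C2N2Zn

C2N2Zn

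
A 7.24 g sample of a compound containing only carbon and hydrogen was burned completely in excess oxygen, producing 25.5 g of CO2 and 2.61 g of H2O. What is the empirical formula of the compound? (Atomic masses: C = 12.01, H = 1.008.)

mol C = 25.5 / 44.01 = 0.5794; mass C = 0.5794 × 12.01 = 6.959 g
mol H = 2 × (2.61 / 18.02) = 0.2897; mass H = 0.2897 × 1.008 = 0.2920 g
Smallest is H at 0.2897 mol; normalising gives C 2.000, H 1.000
≈ 2:1 → C2H

C2H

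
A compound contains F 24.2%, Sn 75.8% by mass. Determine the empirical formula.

Assume 100 g: 24.2 g F, 75.8 g Sn.
Moles — F: 24.2 / 19.00 = 1.274 mol; Sn: 75.8 / 118.71 = 0.6385 mol
Smallest is Sn at 0.6385 mol; normalising gives F 1.995, Sn 1.000
→ F2Sn

F2Sn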